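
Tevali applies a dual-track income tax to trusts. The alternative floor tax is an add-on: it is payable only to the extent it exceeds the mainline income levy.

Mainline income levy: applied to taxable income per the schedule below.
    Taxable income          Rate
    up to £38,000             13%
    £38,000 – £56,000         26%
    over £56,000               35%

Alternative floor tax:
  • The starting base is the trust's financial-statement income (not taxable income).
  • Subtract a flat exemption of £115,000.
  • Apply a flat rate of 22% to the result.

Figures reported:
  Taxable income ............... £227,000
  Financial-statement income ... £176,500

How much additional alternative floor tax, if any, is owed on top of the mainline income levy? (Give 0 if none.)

Alternative floor tax:
  Base (financial-statement income): £176,500
  Less exemption £115,000 → base £61,500
  £61,500 × 22% = £13,530

Mainline income levy:
  £38,000 × 13% = £4,940
  £18,000 × 26% = £4,680
  £171,000 × 35% = £59,850
  → £69,470

£13,530 ≤ £69,470, so no add-on is due.

£0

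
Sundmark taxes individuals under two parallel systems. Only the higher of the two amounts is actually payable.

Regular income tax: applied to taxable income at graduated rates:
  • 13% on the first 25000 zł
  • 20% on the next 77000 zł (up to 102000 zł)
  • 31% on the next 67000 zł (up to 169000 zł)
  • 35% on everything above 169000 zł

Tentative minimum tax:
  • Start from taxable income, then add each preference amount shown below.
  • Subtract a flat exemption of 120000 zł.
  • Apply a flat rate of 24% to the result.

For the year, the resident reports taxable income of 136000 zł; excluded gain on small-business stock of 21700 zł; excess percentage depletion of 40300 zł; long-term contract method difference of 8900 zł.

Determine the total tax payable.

29190 zł

Regular income tax:
  25000 zł × 13% = 3250 zł
  77000 zł × 20% = 15400 zł
  34000 zł × 31% = 10540 zł
  → 29190 zł

Tentative minimum tax:
  Adjusted income: 136000 zł + 21700 zł + 40300 zł + 8900 zł = 206900 zł
  Less exemption 120000 zł → base 86900 zł
  86900 zł × 24% = 20856 zł

29190 zł > 20856 zł, so the regular income tax governs.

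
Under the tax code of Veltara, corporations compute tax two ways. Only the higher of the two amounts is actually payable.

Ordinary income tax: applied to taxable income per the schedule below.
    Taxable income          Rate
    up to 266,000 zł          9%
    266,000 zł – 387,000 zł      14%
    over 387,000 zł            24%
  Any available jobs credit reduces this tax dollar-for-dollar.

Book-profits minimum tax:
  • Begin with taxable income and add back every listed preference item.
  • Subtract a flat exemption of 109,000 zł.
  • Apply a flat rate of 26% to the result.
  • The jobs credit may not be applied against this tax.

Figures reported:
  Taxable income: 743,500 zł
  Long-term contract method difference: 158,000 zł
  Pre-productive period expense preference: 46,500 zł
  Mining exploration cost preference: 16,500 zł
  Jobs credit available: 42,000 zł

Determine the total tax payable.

Book-profits minimum tax:
  Adjusted income: 743,500 zł + 158,000 zł + 46,500 zł + 16,500 zł = 964,500 zł
  Less exemption 109,000 zł → base 855,500 zł
  855,500 zł × 26% = 222,430 zł

Ordinary income tax:
  266,000 zł × 9% = 23,940 zł
  121,000 zł × 14% = 16,940 zł
  356,500 zł × 24% = 85,560 zł
  → 126,440 zł
  Less jobs credit 42,000 zł → 84,440 zł

222,430 zł > 84,440 zł, so the book-profits minimum tax is the binding amount.

222,430 zł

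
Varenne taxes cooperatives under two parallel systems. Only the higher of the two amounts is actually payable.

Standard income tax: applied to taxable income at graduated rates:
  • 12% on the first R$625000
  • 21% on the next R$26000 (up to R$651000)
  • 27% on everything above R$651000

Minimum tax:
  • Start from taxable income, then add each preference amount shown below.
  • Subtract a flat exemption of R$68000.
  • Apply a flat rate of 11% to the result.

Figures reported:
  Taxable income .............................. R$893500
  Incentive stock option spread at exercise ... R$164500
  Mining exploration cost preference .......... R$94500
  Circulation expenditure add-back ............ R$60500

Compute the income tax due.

Minimum tax:
  Adjusted income: R$893500 + R$164500 + R$94500 + R$60500 = R$1213000
  Less exemption R$68000 → base R$1145000
  R$1145000 × 11% = R$125950

Standard income tax:
  R$625000 × 12% = R$75000
  R$26000 × 21% = R$5460
  R$242500 × 27% = R$65475
  → R$145935

R$145935 > R$125950, so the standard income tax governs.

R$145935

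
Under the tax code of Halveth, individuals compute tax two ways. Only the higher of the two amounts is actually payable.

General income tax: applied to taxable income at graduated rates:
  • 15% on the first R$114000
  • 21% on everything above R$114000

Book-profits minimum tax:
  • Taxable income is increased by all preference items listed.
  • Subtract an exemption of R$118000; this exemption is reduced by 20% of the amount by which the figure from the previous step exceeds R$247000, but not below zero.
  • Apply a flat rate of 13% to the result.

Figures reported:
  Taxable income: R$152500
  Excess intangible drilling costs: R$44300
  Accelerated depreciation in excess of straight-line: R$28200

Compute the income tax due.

R$25185

Book-profits minimum tax:
  Adjusted income: R$152500 + R$44300 + R$28200 = R$225000
  Exemption: R$225000 ≤ R$247000, so full R$118000 applies
  Base: R$225000 − R$118000 = R$107000
  R$107000 × 13% = R$13910

General income tax:
  R$114000 × 15% = R$17100
  R$38500 × 21% = R$8085
  → R$25185

R$25185 > R$13910, so the general income tax governs.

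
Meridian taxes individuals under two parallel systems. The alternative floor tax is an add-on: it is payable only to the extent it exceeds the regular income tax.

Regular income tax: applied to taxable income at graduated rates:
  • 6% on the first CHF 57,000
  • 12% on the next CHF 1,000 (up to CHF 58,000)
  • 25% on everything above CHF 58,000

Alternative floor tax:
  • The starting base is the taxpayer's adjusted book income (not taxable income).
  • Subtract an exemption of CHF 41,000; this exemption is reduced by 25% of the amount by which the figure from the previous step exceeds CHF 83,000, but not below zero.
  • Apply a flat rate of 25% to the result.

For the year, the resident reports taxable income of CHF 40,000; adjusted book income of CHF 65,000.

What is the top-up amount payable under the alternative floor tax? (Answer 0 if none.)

Alternative floor tax:
  Base (adjusted book income): CHF 65,000
  Exemption: CHF 65,000 ≤ CHF 83,000, so full CHF 41,000 applies
  Base: CHF 65,000 − CHF 41,000 = CHF 24,000
  CHF 24,000 × 25% = CHF 6,000

Regular income tax:
  CHF 40,000 × 6% = CHF 2,400

Excess of alternative floor tax over regular income tax: CHF 6,000 − CHF 2,400 = CHF 3,600.

CHF 3,600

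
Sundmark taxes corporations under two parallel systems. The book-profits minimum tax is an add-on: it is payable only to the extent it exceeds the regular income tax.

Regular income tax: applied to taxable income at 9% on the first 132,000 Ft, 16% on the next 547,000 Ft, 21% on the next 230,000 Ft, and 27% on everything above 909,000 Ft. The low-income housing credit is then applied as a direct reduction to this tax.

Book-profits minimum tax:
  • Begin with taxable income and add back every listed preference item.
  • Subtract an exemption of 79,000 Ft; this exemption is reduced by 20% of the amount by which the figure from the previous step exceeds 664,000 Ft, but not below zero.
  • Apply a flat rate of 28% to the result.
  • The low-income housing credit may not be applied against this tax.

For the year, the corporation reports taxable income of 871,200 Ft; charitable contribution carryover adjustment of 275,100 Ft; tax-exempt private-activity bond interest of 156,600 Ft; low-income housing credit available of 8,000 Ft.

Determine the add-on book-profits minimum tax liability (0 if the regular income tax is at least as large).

Book-profits minimum tax:
  Adjusted income: 871,200 Ft + 275,100 Ft + 156,600 Ft = 1,302,900 Ft
  Exemption: 20% × (1,302,900 Ft − 664,000 Ft) = 127,780 Ft ≥ 79,000 Ft, so the exemption is fully phased out
  Base: 1,302,900 Ft − 0 Ft = 1,302,900 Ft
  1,302,900 Ft × 28% = 364,812 Ft

Regular income tax:
  132,000 Ft × 9% = 11,880 Ft
  547,000 Ft × 16% = 87,520 Ft
  192,200 Ft × 21% = 40,362 Ft
  → 139,762 Ft
  Less low-income housing credit 8,000 Ft → 131,762 Ft

Excess of book-profits minimum tax over regular income tax: 364,812 Ft − 131,762 Ft = 233,050 Ft.

233,050 Ft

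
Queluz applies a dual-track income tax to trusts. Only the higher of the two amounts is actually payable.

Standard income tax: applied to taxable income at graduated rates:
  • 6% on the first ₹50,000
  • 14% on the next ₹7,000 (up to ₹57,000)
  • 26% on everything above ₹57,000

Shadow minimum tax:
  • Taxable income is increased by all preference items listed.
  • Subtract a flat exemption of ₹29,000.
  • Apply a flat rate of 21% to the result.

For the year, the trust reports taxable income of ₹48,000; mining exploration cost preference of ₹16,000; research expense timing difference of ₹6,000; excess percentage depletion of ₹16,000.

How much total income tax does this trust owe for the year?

₹11,970

Standard income tax:
  ₹48,000 × 6% = ₹2,880

Shadow minimum tax:
  Adjusted income: ₹48,000 + ₹16,000 + ₹6,000 + ₹16,000 = ₹86,000
  Less exemption ₹29,000 → base ₹57,000
  ₹57,000 × 21% = ₹11,970

₹11,970 > ₹2,880, so the shadow minimum tax is the binding amount.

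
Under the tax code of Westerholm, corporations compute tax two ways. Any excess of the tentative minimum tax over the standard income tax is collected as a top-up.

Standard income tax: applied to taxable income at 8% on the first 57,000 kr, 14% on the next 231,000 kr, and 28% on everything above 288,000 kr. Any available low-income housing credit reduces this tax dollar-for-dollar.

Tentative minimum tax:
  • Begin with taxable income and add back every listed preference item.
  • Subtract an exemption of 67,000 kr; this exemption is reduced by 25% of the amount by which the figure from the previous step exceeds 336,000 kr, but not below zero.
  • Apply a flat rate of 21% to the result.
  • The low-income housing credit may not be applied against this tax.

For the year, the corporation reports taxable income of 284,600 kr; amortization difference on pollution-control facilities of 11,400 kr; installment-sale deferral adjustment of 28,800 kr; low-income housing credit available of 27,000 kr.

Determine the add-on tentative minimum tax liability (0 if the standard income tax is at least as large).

44,714 kr

Standard income tax:
  57,000 kr × 8% = 4,560 kr
  227,600 kr × 14% = 31,864 kr
  → 36,424 kr
  Less low-income housing credit 27,000 kr → 9,424 kr

Tentative minimum tax:
  Adjusted income: 284,600 kr + 11,400 kr + 28,800 kr = 324,800 kr
  Exemption: 324,800 kr ≤ 336,000 kr, so full 67,000 kr applies
  Base: 324,800 kr − 67,000 kr = 257,800 kr
  257,800 kr × 21% = 54,138 kr

Excess of tentative minimum tax over standard income tax: 54,138 kr − 9,424 kr = 44,714 kr.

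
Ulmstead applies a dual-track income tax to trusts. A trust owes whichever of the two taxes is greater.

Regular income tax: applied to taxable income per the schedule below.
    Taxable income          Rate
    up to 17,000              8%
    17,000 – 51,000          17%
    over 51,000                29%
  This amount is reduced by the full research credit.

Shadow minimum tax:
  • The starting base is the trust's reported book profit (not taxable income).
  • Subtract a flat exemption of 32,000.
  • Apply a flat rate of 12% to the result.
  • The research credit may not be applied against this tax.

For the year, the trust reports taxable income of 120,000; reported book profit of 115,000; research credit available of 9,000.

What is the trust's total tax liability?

18,150

Regular income tax:
  17,000 × 8% = 1,360
  34,000 × 17% = 5,780
  69,000 × 29% = 20,010
  → 27,150
  Less research credit 9,000 → 18,150

Shadow minimum tax:
  Base (reported book profit): 115,000
  Less exemption 32,000 → base 83,000
  83,000 × 12% = 9,960

18,150 > 9,960, so the regular income tax governs.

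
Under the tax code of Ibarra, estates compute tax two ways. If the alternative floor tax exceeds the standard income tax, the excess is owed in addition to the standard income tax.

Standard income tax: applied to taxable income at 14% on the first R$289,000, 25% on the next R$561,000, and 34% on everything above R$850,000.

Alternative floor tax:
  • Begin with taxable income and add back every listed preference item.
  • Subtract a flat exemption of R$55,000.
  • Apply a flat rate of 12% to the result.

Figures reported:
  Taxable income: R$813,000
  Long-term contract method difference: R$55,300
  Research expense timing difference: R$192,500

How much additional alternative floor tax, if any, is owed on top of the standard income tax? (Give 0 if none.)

Alternative floor tax:
  Adjusted income: R$813,000 + R$55,300 + R$192,500 = R$1,060,800
  Less exemption R$55,000 → base R$1,005,800
  R$1,005,800 × 12% = R$120,696

Standard income tax:
  R$289,000 × 14% = R$40,460
  R$524,000 × 25% = R$131,000
  → R$171,460

R$120,696 ≤ R$171,460, so no add-on is due.

R$0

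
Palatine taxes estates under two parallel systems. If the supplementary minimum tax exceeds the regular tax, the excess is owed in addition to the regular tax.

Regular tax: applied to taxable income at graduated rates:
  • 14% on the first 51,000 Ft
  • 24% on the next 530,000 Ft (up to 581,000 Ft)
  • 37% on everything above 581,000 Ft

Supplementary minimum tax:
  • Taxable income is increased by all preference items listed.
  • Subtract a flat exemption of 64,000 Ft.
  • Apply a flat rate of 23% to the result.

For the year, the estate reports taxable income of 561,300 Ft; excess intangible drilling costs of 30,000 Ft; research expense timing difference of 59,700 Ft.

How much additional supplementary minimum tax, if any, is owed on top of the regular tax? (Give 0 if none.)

Regular tax:
  51,000 Ft × 14% = 7,140 Ft
  510,300 Ft × 24% = 122,472 Ft
  → 129,612 Ft

Supplementary minimum tax:
  Adjusted income: 561,300 Ft + 30,000 Ft + 59,700 Ft = 651,000 Ft
  Less exemption 64,000 Ft → base 587,000 Ft
  587,000 Ft × 23% = 135,010 Ft

Excess of supplementary minimum tax over regular tax: 135,010 Ft − 129,612 Ft = 5,398 Ft.

5,398 Ft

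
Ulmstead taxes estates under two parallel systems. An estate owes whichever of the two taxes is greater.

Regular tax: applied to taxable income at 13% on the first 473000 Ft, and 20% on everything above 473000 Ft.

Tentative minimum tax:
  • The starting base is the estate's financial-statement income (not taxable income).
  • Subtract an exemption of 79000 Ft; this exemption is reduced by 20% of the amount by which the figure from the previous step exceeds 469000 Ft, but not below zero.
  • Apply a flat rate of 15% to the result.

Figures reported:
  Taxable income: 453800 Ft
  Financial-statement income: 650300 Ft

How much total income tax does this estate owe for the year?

91134 Ft

Tentative minimum tax:
  Base (financial-statement income): 650300 Ft
  Exemption: 79000 Ft − 20% × (650300 Ft − 469000 Ft) = 79000 Ft − 36260 Ft = 42740 Ft
  Base: 650300 Ft − 42740 Ft = 607560 Ft
  607560 Ft × 15% = 91134 Ft

Regular tax:
  453800 Ft × 13% = 58994 Ft

91134 Ft > 58994 Ft, so the tentative minimum tax is the binding amount.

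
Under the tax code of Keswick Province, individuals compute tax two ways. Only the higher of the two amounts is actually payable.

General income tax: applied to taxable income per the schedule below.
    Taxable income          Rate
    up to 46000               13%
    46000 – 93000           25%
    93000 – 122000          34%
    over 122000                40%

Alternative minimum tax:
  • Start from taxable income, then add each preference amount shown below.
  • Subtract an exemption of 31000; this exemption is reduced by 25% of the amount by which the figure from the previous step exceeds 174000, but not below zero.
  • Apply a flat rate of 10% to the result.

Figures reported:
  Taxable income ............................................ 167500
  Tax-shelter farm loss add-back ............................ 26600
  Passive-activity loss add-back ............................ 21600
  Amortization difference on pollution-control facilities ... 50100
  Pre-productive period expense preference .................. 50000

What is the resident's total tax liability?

General income tax:
  46000 × 13% = 5980
  47000 × 25% = 11750
  29000 × 34% = 9860
  45500 × 40% = 18200
  → 45790

Alternative minimum tax:
  Adjusted income: 167500 + 26600 + 21600 + 50100 + 50000 = 315800
  Exemption: 25% × (315800 − 174000) = 35450 ≥ 31000, so the exemption is fully phased out
  Base: 315800 − 0 = 315800
  315800 × 10% = 31580

45790 > 31580, so the general income tax governs.

45790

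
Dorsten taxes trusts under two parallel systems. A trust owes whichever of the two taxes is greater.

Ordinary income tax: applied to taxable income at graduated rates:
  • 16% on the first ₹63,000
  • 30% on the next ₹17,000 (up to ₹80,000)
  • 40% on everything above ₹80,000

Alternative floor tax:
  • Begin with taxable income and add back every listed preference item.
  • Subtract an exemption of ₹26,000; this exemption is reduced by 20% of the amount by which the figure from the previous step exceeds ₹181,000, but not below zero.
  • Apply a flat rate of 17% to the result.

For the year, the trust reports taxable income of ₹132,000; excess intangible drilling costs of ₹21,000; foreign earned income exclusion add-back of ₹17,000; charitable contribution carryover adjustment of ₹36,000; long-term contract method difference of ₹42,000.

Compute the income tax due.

Ordinary income tax:
  ₹63,000 × 16% = ₹10,080
  ₹17,000 × 30% = ₹5,100
  ₹52,000 × 40% = ₹20,800
  → ₹35,980

Alternative floor tax:
  Adjusted income: ₹132,000 + ₹21,000 + ₹17,000 + ₹36,000 + ₹42,000 = ₹248,000
  Exemption: ₹26,000 − 20% × (₹248,000 − ₹181,000) = ₹26,000 − ₹13,400 = ₹12,600
  Base: ₹248,000 − ₹12,600 = ₹235,400
  ₹235,400 × 17% = ₹40,018

₹40,018 > ₹35,980, so the alternative floor tax is the binding amount.

₹40,018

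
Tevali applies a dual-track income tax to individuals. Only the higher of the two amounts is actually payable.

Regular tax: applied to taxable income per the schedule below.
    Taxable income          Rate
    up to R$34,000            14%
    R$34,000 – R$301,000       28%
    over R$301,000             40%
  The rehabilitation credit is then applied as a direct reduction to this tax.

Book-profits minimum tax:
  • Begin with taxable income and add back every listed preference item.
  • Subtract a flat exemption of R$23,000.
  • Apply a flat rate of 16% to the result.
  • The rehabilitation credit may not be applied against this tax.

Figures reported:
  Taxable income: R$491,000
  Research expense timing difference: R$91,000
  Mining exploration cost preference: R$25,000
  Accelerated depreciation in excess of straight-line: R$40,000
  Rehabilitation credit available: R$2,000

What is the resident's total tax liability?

Regular tax:
  R$34,000 × 14% = R$4,760
  R$267,000 × 28% = R$74,760
  R$190,000 × 40% = R$76,000
  → R$155,520
  Less rehabilitation credit R$2,000 → R$153,520

Book-profits minimum tax:
  Adjusted income: R$491,000 + R$91,000 + R$25,000 + R$40,000 = R$647,000
  Less exemption R$23,000 → base R$624,000
  R$624,000 × 16% = R$99,840

R$153,520 > R$99,840, so the regular tax governs.

R$153,520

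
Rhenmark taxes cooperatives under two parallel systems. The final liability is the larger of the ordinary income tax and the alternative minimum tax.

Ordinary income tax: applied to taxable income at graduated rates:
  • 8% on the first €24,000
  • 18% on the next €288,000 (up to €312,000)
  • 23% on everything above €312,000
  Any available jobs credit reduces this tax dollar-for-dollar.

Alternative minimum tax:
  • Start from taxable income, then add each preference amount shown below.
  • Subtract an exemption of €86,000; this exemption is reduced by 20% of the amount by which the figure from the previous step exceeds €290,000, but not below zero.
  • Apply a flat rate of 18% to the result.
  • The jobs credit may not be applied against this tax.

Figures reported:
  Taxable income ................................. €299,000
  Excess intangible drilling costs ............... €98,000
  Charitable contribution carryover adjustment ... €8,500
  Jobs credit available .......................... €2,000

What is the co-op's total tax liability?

Ordinary income tax:
  €24,000 × 8% = €1,920
  €275,000 × 18% = €49,500
  → €51,420
  Less jobs credit €2,000 → €49,420

Alternative minimum tax:
  Adjusted income: €299,000 + €98,000 + €8,500 = €405,500
  Exemption: €86,000 − 20% × (€405,500 − €290,000) = €86,000 − €23,100 = €62,900
  Base: €405,500 − €62,900 = €342,600
  €342,600 × 18% = €61,668

€61,668 > €49,420, so the alternative minimum tax is the binding amount.

€61,668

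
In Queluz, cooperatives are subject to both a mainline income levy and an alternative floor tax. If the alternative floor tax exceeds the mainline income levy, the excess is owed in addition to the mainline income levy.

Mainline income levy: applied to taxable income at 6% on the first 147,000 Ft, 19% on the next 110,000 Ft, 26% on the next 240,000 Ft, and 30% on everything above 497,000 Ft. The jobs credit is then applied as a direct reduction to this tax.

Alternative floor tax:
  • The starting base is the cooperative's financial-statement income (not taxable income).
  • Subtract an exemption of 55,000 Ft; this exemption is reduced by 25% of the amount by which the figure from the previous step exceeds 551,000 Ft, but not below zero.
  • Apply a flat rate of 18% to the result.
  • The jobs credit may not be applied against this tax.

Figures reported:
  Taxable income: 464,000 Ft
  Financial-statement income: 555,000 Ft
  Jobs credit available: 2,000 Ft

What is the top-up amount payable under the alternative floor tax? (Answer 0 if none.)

8,640 Ft

Alternative floor tax:
  Base (financial-statement income): 555,000 Ft
  Exemption: 55,000 Ft − 25% × (555,000 Ft − 551,000 Ft) = 55,000 Ft − 1,000 Ft = 54,000 Ft
  Base: 555,000 Ft − 54,000 Ft = 501,000 Ft
  501,000 Ft × 18% = 90,180 Ft

Mainline income levy:
  147,000 Ft × 6% = 8,820 Ft
  110,000 Ft × 19% = 20,900 Ft
  207,000 Ft × 26% = 53,820 Ft
  → 83,540 Ft
  Less jobs credit 2,000 Ft → 81,540 Ft

Excess of alternative floor tax over mainline income levy: 90,180 Ft − 81,540 Ft = 8,640 Ft.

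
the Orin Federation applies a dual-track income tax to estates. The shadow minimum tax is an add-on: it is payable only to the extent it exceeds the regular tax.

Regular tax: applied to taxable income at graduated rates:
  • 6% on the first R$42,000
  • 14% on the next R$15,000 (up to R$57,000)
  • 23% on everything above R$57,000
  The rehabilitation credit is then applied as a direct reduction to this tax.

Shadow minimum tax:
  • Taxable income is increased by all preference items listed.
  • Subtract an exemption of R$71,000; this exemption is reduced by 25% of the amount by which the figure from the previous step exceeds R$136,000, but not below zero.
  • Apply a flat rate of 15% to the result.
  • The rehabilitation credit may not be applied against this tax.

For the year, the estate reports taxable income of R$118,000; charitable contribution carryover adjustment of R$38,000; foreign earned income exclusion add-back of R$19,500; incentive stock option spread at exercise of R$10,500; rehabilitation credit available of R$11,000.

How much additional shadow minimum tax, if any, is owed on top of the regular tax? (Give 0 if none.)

Shadow minimum tax:
  Adjusted income: R$118,000 + R$38,000 + R$19,500 + R$10,500 = R$186,000
  Exemption: R$71,000 − 25% × (R$186,000 − R$136,000) = R$71,000 − R$12,500 = R$58,500
  Base: R$186,000 − R$58,500 = R$127,500
  R$127,500 × 15% = R$19,125

Regular tax:
  R$42,000 × 6% = R$2,520
  R$15,000 × 14% = R$2,100
  R$61,000 × 23% = R$14,030
  → R$18,650
  Less rehabilitation credit R$11,000 → R$7,650

Excess of shadow minimum tax over regular tax: R$19,125 − R$7,650 = R$11,475.

R$11,475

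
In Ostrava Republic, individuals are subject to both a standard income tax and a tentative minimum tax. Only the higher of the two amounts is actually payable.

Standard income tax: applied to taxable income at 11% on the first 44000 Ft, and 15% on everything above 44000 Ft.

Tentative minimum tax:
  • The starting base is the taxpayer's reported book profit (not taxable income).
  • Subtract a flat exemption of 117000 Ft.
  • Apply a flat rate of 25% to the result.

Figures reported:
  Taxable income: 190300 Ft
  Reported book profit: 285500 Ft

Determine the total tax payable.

42125 Ft

Standard income tax:
  44000 Ft × 11% = 4840 Ft
  146300 Ft × 15% = 21945 Ft
  → 26785 Ft

Tentative minimum tax:
  Base (reported book profit): 285500 Ft
  Less exemption 117000 Ft → base 168500 Ft
  168500 Ft × 25% = 42125 Ft

42125 Ft > 26785 Ft, so the tentative minimum tax is the binding amount.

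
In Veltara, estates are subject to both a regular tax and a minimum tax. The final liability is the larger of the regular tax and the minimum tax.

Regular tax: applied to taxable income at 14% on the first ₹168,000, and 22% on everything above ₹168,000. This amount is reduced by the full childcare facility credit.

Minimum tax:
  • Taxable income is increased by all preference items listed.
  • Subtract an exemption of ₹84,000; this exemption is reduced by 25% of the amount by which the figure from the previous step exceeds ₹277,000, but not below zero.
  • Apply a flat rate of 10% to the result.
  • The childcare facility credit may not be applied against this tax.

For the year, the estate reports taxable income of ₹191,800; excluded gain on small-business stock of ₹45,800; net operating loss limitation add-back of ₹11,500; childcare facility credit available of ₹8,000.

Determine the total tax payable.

Regular tax:
  ₹168,000 × 14% = ₹23,520
  ₹23,800 × 22% = ₹5,236
  → ₹28,756
  Less childcare facility credit ₹8,000 → ₹20,756

Minimum tax:
  Adjusted income: ₹191,800 + ₹45,800 + ₹11,500 = ₹249,100
  Exemption: ₹249,100 ≤ ₹277,000, so full ₹84,000 applies
  Base: ₹249,100 − ₹84,000 = ₹165,100
  ₹165,100 × 10% = ₹16,510

₹20,756 > ₹16,510, so the regular tax governs.

₹20,756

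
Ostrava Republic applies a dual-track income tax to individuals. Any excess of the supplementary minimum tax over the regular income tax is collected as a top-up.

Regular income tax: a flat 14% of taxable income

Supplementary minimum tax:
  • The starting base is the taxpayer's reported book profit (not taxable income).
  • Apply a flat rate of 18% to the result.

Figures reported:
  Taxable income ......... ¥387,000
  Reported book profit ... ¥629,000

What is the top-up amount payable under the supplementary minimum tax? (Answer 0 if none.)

¥59,040

Supplementary minimum tax:
  Base (reported book profit): ¥629,000
  ¥629,000 × 18% = ¥113,220

Regular income tax:
  ¥387,000 × 14% = ¥54,180

Excess of supplementary minimum tax over regular income tax: ¥113,220 − ¥54,180 = ¥59,040.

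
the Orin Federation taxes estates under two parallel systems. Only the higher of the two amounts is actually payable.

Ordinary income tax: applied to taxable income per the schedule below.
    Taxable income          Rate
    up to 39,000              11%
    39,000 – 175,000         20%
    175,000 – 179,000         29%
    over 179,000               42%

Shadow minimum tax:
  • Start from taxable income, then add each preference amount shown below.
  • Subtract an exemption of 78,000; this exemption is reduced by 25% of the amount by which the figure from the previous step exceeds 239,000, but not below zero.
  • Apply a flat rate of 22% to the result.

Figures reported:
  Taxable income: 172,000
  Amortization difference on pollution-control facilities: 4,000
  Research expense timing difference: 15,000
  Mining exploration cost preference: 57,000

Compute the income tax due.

Ordinary income tax:
  39,000 × 11% = 4,290
  133,000 × 20% = 26,600
  → 30,890

Shadow minimum tax:
  Adjusted income: 172,000 + 4,000 + 15,000 + 57,000 = 248,000
  Exemption: 78,000 − 25% × (248,000 − 239,000) = 78,000 − 2,250 = 75,750
  Base: 248,000 − 75,750 = 172,250
  172,250 × 22% = 37,895

37,895 > 30,890, so the shadow minimum tax is the binding amount.

37,895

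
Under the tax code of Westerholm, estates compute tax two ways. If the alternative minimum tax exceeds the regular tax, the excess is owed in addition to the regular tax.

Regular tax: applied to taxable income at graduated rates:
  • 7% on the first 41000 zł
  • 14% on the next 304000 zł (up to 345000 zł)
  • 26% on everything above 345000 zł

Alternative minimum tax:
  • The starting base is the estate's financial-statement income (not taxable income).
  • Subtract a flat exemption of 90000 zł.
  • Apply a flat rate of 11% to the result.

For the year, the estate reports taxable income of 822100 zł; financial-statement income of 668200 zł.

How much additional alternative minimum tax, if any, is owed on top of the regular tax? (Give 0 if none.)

Regular tax:
  41000 zł × 7% = 2870 zł
  304000 zł × 14% = 42560 zł
  477100 zł × 26% = 124046 zł
  → 169476 zł

Alternative minimum tax:
  Base (financial-statement income): 668200 zł
  Less exemption 90000 zł → base 578200 zł
  578200 zł × 11% = 63602 zł

63602 zł ≤ 169476 zł, so no add-on is due.

0 zł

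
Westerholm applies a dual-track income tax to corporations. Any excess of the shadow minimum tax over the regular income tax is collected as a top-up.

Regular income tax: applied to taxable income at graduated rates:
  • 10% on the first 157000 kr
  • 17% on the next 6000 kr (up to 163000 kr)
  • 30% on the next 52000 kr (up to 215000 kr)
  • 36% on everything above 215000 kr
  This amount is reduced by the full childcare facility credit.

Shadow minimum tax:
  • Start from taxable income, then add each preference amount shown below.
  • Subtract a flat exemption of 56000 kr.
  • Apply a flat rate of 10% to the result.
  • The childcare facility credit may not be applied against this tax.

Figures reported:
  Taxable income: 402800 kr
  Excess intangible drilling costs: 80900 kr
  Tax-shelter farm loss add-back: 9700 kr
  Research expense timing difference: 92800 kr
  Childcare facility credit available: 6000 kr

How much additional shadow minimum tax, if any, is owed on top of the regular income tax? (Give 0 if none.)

Regular income tax:
  157000 kr × 10% = 15700 kr
  6000 kr × 17% = 1020 kr
  52000 kr × 30% = 15600 kr
  187800 kr × 36% = 67608 kr
  → 99928 kr
  Less childcare facility credit 6000 kr → 93928 kr

Shadow minimum tax:
  Adjusted income: 402800 kr + 80900 kr + 9700 kr + 92800 kr = 586200 kr
  Less exemption 56000 kr → base 530200 kr
  530200 kr × 10% = 53020 kr

53020 kr ≤ 93928 kr, so no add-on is due.

0 kr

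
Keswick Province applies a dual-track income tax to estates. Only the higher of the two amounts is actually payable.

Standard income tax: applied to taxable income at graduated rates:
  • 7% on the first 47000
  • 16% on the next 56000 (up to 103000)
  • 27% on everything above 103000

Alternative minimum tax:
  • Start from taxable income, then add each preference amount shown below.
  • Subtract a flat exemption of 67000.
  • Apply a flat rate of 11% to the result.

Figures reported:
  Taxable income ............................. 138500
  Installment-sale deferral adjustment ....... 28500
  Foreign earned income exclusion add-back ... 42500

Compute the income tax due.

21835

Standard income tax:
  47000 × 7% = 3290
  56000 × 16% = 8960
  35500 × 27% = 9585
  → 21835

Alternative minimum tax:
  Adjusted income: 138500 + 28500 + 42500 = 209500
  Less exemption 67000 → base 142500
  142500 × 11% = 15675

21835 > 15675, so the standard income tax governs.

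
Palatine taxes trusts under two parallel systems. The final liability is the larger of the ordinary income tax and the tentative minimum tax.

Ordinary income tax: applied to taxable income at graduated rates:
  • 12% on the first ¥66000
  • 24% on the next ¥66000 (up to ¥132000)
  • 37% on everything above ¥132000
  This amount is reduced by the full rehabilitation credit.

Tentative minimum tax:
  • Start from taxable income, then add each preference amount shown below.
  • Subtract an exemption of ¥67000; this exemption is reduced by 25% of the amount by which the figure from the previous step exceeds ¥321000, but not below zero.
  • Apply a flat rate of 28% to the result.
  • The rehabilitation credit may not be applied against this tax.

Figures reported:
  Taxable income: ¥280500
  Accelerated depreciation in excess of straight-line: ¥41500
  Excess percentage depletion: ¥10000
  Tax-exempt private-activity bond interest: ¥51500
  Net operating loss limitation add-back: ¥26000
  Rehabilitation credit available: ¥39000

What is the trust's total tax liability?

¥102095

Tentative minimum tax:
  Adjusted income: ¥280500 + ¥41500 + ¥10000 + ¥51500 + ¥26000 = ¥409500
  Exemption: ¥67000 − 25% × (¥409500 − ¥321000) = ¥67000 − ¥22125 = ¥44875
  Base: ¥409500 − ¥44875 = ¥364625
  ¥364625 × 28% = ¥102095

Ordinary income tax:
  ¥66000 × 12% = ¥7920
  ¥66000 × 24% = ¥15840
  ¥148500 × 37% = ¥54945
  → ¥78705
  Less rehabilitation credit ¥39000 → ¥39705

¥102095 > ¥39705, so the tentative minimum tax is the binding amount.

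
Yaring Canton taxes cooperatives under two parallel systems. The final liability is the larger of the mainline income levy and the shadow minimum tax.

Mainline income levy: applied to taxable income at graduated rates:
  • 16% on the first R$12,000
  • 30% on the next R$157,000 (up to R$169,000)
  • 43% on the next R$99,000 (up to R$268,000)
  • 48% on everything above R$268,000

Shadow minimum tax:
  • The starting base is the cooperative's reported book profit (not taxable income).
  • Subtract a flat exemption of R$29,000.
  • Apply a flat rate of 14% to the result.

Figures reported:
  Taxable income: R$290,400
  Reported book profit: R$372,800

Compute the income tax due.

Shadow minimum tax:
  Base (reported book profit): R$372,800
  Less exemption R$29,000 → base R$343,800
  R$343,800 × 14% = R$48,132

Mainline income levy:
  R$12,000 × 16% = R$1,920
  R$157,000 × 30% = R$47,100
  R$99,000 × 43% = R$42,570
  R$22,400 × 48% = R$10,752
  → R$102,342

R$102,342 > R$48,132, so the mainline income levy governs.

R$102,342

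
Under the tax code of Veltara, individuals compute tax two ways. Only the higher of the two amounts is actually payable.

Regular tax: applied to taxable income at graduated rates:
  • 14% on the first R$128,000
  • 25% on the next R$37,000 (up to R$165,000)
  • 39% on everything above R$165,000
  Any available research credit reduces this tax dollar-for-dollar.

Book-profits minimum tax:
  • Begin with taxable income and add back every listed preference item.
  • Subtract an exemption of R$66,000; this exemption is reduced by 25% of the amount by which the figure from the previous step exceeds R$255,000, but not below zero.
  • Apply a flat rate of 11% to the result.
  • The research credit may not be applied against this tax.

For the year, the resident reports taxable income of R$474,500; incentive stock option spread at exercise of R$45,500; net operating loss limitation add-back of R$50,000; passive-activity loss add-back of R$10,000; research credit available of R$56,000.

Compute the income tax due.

R$91,875

Regular tax:
  R$128,000 × 14% = R$17,920
  R$37,000 × 25% = R$9,250
  R$309,500 × 39% = R$120,705
  → R$147,875
  Less research credit R$56,000 → R$91,875

Book-profits minimum tax:
  Adjusted income: R$474,500 + R$45,500 + R$50,000 + R$10,000 = R$580,000
  Exemption: 25% × (R$580,000 − R$255,000) = R$81,250 ≥ R$66,000, so the exemption is fully phased out
  Base: R$580,000 − R$0 = R$580,000
  R$580,000 × 11% = R$63,800

R$91,875 > R$63,800, so the regular tax governs.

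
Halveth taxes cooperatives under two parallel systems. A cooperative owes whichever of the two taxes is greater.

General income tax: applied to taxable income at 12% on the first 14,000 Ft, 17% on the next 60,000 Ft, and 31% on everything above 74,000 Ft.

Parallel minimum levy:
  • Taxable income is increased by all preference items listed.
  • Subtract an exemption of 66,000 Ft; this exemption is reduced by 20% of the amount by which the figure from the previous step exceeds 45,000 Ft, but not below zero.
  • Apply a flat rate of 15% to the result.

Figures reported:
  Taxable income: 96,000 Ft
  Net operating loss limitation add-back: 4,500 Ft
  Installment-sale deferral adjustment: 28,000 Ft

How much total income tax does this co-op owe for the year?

General income tax:
  14,000 Ft × 12% = 1,680 Ft
  60,000 Ft × 17% = 10,200 Ft
  22,000 Ft × 31% = 6,820 Ft
  → 18,700 Ft

Parallel minimum levy:
  Adjusted income: 96,000 Ft + 4,500 Ft + 28,000 Ft = 128,500 Ft
  Exemption: 66,000 Ft − 20% × (128,500 Ft − 45,000 Ft) = 66,000 Ft − 16,700 Ft = 49,300 Ft
  Base: 128,500 Ft − 49,300 Ft = 79,200 Ft
  79,200 Ft × 15% = 11,880 Ft

18,700 Ft > 11,880 Ft, so the general income tax governs.

18,700 Ft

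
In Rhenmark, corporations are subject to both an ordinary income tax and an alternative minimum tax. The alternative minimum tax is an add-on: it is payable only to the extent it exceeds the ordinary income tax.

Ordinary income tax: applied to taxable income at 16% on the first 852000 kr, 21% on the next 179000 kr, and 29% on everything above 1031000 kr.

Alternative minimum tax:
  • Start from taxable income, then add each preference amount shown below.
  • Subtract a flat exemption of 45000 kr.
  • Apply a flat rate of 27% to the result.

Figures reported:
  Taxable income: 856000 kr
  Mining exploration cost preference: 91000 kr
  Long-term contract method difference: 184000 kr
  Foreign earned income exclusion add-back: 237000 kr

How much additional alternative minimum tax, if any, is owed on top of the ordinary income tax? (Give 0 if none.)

Alternative minimum tax:
  Adjusted income: 856000 kr + 91000 kr + 184000 kr + 237000 kr = 1368000 kr
  Less exemption 45000 kr → base 1323000 kr
  1323000 kr × 27% = 357210 kr

Ordinary income tax:
  852000 kr × 16% = 136320 kr
  4000 kr × 21% = 840 kr
  → 137160 kr

Excess of alternative minimum tax over ordinary income tax: 357210 kr − 137160 kr = 220050 kr.

220050 kr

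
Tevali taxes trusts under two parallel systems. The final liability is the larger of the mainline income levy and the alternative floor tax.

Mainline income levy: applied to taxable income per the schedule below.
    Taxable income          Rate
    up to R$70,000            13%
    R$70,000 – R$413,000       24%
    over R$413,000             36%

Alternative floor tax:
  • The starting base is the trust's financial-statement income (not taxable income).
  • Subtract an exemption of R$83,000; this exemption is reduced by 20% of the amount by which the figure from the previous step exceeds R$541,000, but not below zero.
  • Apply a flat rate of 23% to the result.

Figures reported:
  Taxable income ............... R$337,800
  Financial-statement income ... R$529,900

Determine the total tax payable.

R$102,787

Alternative floor tax:
  Base (financial-statement income): R$529,900
  Exemption: R$529,900 ≤ R$541,000, so full R$83,000 applies
  Base: R$529,900 − R$83,000 = R$446,900
  R$446,900 × 23% = R$102,787

Mainline income levy:
  R$70,000 × 13% = R$9,100
  R$267,800 × 24% = R$64,272
  → R$73,372

R$102,787 > R$73,372, so the alternative floor tax is the binding amount.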